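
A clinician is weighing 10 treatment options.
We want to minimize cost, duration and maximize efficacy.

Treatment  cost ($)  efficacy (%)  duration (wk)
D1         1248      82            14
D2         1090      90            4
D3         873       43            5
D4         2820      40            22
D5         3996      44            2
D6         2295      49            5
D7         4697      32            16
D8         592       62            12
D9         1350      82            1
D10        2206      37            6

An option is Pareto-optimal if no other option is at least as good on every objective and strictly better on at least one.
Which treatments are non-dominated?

D2, D3, D8, D9

D1: dominated by D2 (cost 1090≤1248, efficacy 90≥82, duration 4≤14).
D2: not dominated (best efficacy).
D3: not dominated.
D4: dominated by D1 (cost 1248≤2820, efficacy 82≥40, duration 14≤22).
D5: dominated by D9 (cost 1350≤3996, efficacy 82≥44, duration 1≤2).
D6: dominated by D2 (cost 1090≤2295, efficacy 90≥49, duration 4≤5).
D7: dominated by D1 (cost 1248≤4697, efficacy 82≥32, duration 14≤16).
D8: not dominated (best cost).
D9: not dominated (best duration).
D10: dominated by D2 (cost 1090≤2206, efficacy 90≥37, duration 4≤6).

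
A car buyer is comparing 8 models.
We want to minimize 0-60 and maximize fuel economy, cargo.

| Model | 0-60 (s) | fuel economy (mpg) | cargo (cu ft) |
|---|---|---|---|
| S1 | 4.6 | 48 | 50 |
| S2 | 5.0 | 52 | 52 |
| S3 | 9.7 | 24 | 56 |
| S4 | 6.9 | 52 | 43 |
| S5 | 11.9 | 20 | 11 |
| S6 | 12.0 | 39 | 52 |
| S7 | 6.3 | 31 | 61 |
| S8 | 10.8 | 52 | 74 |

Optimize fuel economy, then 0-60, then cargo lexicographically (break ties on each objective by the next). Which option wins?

First maximize fuel economy: best is 52, kept {S2, S4, S8}.
Then minimize 0-60: best is 5.0, kept {S2}.

S2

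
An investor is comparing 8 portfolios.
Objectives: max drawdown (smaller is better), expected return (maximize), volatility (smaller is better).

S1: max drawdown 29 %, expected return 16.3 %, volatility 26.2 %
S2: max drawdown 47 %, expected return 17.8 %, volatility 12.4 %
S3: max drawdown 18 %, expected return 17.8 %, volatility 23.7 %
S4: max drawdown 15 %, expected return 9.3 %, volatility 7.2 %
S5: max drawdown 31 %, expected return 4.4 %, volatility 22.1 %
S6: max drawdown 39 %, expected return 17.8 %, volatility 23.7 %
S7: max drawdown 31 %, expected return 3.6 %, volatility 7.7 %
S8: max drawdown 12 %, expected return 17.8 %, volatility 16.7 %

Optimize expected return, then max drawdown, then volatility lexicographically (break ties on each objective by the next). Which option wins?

First maximize expected return: best is 17.8, kept {S2, S3, S6, S8}.
Then minimize max drawdown: best is 12, kept {S8}.

S8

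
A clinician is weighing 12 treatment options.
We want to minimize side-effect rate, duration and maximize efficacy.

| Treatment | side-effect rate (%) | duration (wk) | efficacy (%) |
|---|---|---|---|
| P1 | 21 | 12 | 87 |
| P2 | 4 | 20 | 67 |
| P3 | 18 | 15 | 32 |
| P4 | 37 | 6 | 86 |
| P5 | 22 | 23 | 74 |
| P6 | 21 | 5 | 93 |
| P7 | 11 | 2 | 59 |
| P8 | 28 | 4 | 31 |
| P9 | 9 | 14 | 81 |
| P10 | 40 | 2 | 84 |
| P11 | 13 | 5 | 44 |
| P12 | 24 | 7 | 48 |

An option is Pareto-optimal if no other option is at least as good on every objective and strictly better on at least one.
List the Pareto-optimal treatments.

P1: dominated by P6 (side-effect rate 21≤21, duration 5≤12, efficacy 93≥87).
P2: not dominated (best side-effect rate).
P3: dominated by P7 (side-effect rate 11≤18, duration 2≤15, efficacy 59≥32).
P4: dominated by P6 (side-effect rate 21≤37, duration 5≤6, efficacy 93≥86).
P5: dominated by P1 (side-effect rate 21≤22, duration 12≤23, efficacy 87≥74).
P6: not dominated (best efficacy).
P7: not dominated.
P8: dominated by P7 (side-effect rate 11≤28, duration 2≤4, efficacy 59≥31).
P9: not dominated.
P10: not dominated.
P11: dominated by P7 (side-effect rate 11≤13, duration 2≤5, efficacy 59≥44).
P12: dominated by P6 (side-effect rate 21≤24, duration 5≤7, efficacy 93≥48).

P2, P6, P7, P9, P10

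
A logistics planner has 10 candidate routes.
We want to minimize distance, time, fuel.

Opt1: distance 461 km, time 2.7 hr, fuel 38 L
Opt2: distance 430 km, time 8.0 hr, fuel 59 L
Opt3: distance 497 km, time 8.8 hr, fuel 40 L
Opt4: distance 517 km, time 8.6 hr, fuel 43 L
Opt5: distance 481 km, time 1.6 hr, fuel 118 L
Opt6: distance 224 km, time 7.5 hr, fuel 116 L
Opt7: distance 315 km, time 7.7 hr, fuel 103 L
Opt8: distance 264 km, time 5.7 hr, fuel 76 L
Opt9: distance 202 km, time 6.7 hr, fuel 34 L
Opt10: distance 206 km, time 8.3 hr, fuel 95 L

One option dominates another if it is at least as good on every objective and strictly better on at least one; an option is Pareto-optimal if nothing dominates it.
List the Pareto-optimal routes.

Opt1, Opt5, Opt8, Opt9

Opt1: not dominated.
Opt2: dominated by Opt9 (distance 202≤430, time 6.7≤8.0, fuel 34≤59).
Opt3: dominated by Opt1 (distance 461≤497, time 2.7≤8.8, fuel 38≤40).
Opt4: dominated by Opt1 (distance 461≤517, time 2.7≤8.6, fuel 38≤43).
Opt5: not dominated (best time).
Opt6: dominated by Opt9 (distance 202≤224, time 6.7≤7.5, fuel 34≤116).
Opt7: dominated by Opt8 (distance 264≤315, time 5.7≤7.7, fuel 76≤103).
Opt8: not dominated.
Opt9: not dominated (best distance).
Opt10: dominated by Opt9 (distance 202≤206, time 6.7≤8.3, fuel 34≤95).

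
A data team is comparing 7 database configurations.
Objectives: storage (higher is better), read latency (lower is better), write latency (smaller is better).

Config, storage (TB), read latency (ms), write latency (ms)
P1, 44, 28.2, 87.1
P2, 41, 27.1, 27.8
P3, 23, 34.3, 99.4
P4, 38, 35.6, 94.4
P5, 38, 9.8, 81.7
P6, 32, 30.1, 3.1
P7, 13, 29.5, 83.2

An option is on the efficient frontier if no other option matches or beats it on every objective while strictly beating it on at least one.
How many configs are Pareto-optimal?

P1: not dominated (best storage).
P2: not dominated.
P3: dominated by P1 (storage 44≥23, read latency 28.2≤34.3, write latency 87.1≤99.4).
P4: dominated by P1 (storage 44≥38, read latency 28.2≤35.6, write latency 87.1≤94.4).
P5: not dominated (best read latency).
P6: not dominated (best write latency).
P7: dominated by P2 (storage 41≥13, read latency 27.1≤29.5, write latency 27.8≤83.2).
Pareto-optimal: P1, P2, P5, P6 → 4.

4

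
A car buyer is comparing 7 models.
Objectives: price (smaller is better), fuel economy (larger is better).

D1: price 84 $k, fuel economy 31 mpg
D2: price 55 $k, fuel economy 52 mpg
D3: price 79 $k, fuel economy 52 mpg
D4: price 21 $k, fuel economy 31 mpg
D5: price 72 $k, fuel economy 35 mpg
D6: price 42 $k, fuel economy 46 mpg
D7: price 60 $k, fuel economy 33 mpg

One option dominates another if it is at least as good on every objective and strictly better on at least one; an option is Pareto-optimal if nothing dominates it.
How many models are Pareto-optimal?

D1: dominated by D2 (price 55≤84, fuel economy 52≥31).
D2: not dominated.
D3: dominated by D2 (price 55≤79, fuel economy 52≥52).
D4: not dominated (best price).
D5: dominated by D2 (price 55≤72, fuel economy 52≥35).
D6: not dominated.
D7: dominated by D2 (price 55≤60, fuel economy 52≥33).
Pareto-optimal: D2, D4, D6 → 3.

3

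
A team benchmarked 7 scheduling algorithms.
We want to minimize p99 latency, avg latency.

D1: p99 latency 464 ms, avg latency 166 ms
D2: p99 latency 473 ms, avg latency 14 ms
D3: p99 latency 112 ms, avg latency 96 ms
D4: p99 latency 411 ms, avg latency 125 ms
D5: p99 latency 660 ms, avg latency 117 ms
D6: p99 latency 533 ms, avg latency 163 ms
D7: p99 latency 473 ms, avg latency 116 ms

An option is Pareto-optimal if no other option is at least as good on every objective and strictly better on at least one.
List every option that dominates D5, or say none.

D2: p99 latency 473≤660, avg latency 14≤117 — dominates D5.
D3: p99 latency 112≤660, avg latency 96≤117 — dominates D5.
D7: p99 latency 473≤660, avg latency 116≤117 — dominates D5.
Others (D1, D4, D6) are each worse than D5 on at least one objective.

D2, D3, D7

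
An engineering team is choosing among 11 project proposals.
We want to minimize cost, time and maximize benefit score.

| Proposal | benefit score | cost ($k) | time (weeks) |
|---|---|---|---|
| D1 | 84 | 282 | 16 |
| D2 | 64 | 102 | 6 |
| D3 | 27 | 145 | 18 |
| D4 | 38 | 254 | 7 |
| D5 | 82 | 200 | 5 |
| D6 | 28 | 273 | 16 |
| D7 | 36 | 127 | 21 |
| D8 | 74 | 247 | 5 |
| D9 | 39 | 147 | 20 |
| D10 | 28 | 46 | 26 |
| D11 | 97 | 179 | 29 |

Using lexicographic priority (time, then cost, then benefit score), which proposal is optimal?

First minimize time: best is 5, kept {D5, D8}.
Then minimize cost: best is 200, kept {D5}.

D5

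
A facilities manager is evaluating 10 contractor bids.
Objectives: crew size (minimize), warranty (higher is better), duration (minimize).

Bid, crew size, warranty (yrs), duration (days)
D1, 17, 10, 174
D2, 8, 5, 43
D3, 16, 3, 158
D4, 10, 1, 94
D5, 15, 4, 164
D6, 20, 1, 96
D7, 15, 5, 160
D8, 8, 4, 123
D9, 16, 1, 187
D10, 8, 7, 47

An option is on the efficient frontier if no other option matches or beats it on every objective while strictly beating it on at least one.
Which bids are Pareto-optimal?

D1: not dominated (best warranty).
D2: not dominated (best duration).
D3: dominated by D2 (crew size 8≤16, warranty 5≥3, duration 43≤158).
D4: dominated by D2 (crew size 8≤10, warranty 5≥1, duration 43≤94).
D5: dominated by D2 (crew size 8≤15, warranty 5≥4, duration 43≤164).
D6: dominated by D2 (crew size 8≤20, warranty 5≥1, duration 43≤96).
D7: dominated by D2 (crew size 8≤15, warranty 5≥5, duration 43≤160).
D8: dominated by D2 (crew size 8≤8, warranty 5≥4, duration 43≤123).
D9: dominated by D2 (crew size 8≤16, warranty 5≥1, duration 43≤187).
D10: not dominated.

D1, D2, D10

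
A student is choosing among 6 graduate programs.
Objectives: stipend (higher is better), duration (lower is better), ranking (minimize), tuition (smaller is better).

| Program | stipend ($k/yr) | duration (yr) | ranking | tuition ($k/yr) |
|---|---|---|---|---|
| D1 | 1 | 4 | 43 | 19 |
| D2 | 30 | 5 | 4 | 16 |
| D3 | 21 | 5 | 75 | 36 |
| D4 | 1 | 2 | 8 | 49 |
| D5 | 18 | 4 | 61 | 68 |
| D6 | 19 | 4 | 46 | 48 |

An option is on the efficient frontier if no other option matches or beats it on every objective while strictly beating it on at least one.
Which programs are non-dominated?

D1: not dominated.
D2: not dominated (best stipend).
D3: dominated by D2 (stipend 30≥21, duration 5≤5, ranking 4≤75, tuition 16≤36).
D4: not dominated (best duration).
D5: dominated by D6 (stipend 19≥18, duration 4≤4, ranking 46≤61, tuition 48≤68).
D6: not dominated.

D1, D2, D4, D6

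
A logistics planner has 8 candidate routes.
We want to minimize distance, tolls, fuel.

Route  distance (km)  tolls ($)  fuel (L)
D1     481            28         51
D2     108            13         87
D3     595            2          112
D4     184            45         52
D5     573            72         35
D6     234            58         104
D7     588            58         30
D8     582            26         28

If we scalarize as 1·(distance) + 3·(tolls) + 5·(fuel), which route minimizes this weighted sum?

D4

D1: 1·481 + 3·28 + 5·51 = 820
D2: 1·108 + 3·13 + 5·87 = 582
D3: 1·595 + 3·2 + 5·112 = 1161
D4: 1·184 + 3·45 + 5·52 = 579
D5: 1·573 + 3·72 + 5·35 = 964
D6: 1·234 + 3·58 + 5·104 = 928
D7: 1·588 + 3·58 + 5·30 = 912
D8: 1·582 + 3·26 + 5·28 = 800
Lowest: D4 at 579.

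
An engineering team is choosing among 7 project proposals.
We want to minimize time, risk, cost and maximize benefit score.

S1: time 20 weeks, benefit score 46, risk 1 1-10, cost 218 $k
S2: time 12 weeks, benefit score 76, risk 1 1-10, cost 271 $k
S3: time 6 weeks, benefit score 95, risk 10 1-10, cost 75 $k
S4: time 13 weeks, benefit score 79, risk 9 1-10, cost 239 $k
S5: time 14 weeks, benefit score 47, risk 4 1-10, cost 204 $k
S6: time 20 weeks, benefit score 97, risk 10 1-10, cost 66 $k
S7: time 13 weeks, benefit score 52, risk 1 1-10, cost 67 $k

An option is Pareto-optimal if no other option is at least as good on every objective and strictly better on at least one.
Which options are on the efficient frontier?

S1: dominated by S7 (time 13≤20, benefit score 52≥46, risk 1≤1, cost 67≤218).
S2: not dominated.
S3: not dominated (best time).
S4: not dominated.
S5: dominated by S7 (time 13≤14, benefit score 52≥47, risk 1≤4, cost 67≤204).
S6: not dominated (best benefit score).
S7: not dominated.

S2, S3, S4, S6, S7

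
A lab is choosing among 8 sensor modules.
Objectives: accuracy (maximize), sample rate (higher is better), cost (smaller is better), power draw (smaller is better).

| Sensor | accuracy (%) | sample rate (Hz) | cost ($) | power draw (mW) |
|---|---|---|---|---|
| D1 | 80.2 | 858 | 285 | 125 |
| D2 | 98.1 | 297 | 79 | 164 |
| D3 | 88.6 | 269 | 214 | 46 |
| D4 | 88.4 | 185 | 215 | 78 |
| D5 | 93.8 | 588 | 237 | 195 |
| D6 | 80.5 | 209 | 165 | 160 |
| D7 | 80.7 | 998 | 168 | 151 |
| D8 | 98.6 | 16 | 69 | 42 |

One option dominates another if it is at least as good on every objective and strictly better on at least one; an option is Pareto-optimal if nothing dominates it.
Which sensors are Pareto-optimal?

D1: not dominated.
D2: not dominated.
D3: not dominated.
D4: dominated by D3 (accuracy 88.6≥88.4, sample rate 269≥185, cost 214≤215, power draw 46≤78).
D5: not dominated.
D6: not dominated.
D7: not dominated (best sample rate).
D8: not dominated (best accuracy).

D1, D2, D3, D5, D6, D7, D8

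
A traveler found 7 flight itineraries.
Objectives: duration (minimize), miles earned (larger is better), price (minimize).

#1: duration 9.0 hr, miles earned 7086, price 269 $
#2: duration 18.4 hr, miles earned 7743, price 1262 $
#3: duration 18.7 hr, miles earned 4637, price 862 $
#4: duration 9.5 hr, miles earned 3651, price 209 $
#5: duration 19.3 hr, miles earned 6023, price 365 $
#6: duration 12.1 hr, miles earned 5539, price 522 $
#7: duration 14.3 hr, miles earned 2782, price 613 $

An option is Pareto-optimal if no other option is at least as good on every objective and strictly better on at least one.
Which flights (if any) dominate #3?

#1, #6

#1: duration 9.0≤18.7, miles earned 7086≥4637, price 269≤862 — dominates #3.
#6: duration 12.1≤18.7, miles earned 5539≥4637, price 522≤862 — dominates #3.
Others (#2, #4, #5, #7) are each worse than #3 on at least one objective.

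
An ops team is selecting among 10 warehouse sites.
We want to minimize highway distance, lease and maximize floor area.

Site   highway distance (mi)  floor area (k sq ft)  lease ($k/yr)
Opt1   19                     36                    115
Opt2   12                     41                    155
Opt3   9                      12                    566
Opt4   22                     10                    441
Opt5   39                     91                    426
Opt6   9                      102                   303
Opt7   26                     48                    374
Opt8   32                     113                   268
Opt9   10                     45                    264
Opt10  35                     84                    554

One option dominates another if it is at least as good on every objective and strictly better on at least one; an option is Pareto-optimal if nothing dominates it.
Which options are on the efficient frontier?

Opt1: not dominated (best lease).
Opt2: not dominated.
Opt3: dominated by Opt6 (highway distance 9≤9, floor area 102≥12, lease 303≤566).
Opt4: dominated by Opt1 (highway distance 19≤22, floor area 36≥10, lease 115≤441).
Opt5: dominated by Opt6 (highway distance 9≤39, floor area 102≥91, lease 303≤426).
Opt6: not dominated.
Opt7: dominated by Opt6 (highway distance 9≤26, floor area 102≥48, lease 303≤374).
Opt8: not dominated (best floor area).
Opt9: not dominated.
Opt10: dominated by Opt6 (highway distance 9≤35, floor area 102≥84, lease 303≤554).

Opt1, Opt2, Opt6, Opt8, Opt9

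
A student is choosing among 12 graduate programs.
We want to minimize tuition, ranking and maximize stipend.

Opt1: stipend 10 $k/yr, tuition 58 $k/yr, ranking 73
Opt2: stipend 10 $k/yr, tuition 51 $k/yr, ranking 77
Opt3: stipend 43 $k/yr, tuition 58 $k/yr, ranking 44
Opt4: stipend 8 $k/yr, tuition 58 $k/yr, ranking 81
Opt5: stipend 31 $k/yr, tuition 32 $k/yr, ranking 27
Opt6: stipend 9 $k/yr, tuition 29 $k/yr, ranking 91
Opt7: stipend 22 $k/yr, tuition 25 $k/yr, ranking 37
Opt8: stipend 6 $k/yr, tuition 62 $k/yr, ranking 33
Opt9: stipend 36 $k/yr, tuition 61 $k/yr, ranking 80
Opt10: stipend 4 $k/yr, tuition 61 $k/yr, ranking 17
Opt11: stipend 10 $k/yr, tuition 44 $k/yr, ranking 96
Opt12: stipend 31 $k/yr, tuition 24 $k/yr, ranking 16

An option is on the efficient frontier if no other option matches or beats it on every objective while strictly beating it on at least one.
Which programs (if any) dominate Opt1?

Opt3: stipend 43≥10, tuition 58≤58, ranking 44≤73 — dominates Opt1.
Opt5: stipend 31≥10, tuition 32≤58, ranking 27≤73 — dominates Opt1.
Opt7: stipend 22≥10, tuition 25≤58, ranking 37≤73 — dominates Opt1.
Opt12: stipend 31≥10, tuition 24≤58, ranking 16≤73 — dominates Opt1.
Others (Opt2, Opt4, Opt6, Opt8, Opt9, Opt10, Opt11) are each worse than Opt1 on at least one objective.

Opt3, Opt5, Opt7, Opt12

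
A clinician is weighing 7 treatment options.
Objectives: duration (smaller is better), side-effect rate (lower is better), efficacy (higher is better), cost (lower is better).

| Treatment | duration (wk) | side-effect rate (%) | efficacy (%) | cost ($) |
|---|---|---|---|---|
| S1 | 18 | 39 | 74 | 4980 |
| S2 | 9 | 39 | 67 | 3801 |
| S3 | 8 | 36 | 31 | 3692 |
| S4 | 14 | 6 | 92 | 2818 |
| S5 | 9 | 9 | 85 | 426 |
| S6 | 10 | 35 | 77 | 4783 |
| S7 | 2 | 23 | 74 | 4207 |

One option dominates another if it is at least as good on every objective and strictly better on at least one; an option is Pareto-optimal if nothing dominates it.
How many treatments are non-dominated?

S1: dominated by S4 (duration 14≤18, side-effect rate 6≤39, efficacy 92≥74, cost 2818≤4980).
S2: dominated by S5 (duration 9≤9, side-effect rate 9≤39, efficacy 85≥67, cost 426≤3801).
S3: not dominated.
S4: not dominated (best side-effect rate).
S5: not dominated (best cost).
S6: dominated by S5 (duration 9≤10, side-effect rate 9≤35, efficacy 85≥77, cost 426≤4783).
S7: not dominated (best duration).
Pareto-optimal: S3, S4, S5, S7 → 4.

4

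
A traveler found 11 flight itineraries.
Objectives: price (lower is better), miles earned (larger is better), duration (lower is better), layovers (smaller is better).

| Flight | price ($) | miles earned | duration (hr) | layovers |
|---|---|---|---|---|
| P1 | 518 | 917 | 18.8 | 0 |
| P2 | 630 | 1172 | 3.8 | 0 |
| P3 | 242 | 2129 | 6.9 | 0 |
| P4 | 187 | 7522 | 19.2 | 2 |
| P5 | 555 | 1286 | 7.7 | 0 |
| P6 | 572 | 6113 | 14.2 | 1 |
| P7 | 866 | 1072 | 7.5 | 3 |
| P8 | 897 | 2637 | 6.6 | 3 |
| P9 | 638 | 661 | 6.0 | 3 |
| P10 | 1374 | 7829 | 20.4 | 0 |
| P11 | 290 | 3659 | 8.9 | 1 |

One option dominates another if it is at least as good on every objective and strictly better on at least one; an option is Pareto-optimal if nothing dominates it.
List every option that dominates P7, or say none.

P2, P3

P2: price 630≤866, miles earned 1172≥1072, duration 3.8≤7.5, layovers 0≤3 — dominates P7.
P3: price 242≤866, miles earned 2129≥1072, duration 6.9≤7.5, layovers 0≤3 — dominates P7.
Others (P1, P4, P5, P6, P8, P9, P10, P11) are each worse than P7 on at least one objective.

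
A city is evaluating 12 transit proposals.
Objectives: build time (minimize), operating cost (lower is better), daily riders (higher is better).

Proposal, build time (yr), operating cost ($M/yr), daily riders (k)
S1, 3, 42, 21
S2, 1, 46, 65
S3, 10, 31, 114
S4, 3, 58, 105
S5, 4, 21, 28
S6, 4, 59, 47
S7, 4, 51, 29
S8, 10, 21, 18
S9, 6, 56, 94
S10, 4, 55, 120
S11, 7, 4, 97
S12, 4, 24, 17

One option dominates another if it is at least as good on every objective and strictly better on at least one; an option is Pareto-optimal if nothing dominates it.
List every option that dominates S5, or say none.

S1: worse on operating cost (42 vs 21).
S2: worse on operating cost (46 vs 21).
S3: worse on build time (10 vs 4).
S4: worse on operating cost (58 vs 21).
S6: worse on operating cost (59 vs 21).
S7: worse on operating cost (51 vs 21).
S8: worse on build time (10 vs 4).
S9: worse on build time (6 vs 4).
S10: worse on operating cost (55 vs 21).
S11: worse on build time (7 vs 4).
S12: worse on operating cost (24 vs 21).
No option dominates S5.

none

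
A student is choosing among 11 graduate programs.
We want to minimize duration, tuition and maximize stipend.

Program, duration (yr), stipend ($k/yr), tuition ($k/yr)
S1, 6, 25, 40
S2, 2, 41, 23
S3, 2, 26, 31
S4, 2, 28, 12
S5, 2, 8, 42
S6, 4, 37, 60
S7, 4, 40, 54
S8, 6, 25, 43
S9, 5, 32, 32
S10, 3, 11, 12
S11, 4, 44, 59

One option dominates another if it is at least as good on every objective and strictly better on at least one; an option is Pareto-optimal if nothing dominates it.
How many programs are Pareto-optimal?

S1: dominated by S2 (duration 2≤6, stipend 41≥25, tuition 23≤40).
S2: not dominated.
S3: dominated by S2 (duration 2≤2, stipend 41≥26, tuition 23≤31).
S4: not dominated.
S5: dominated by S2 (duration 2≤2, stipend 41≥8, tuition 23≤42).
S6: dominated by S2 (duration 2≤4, stipend 41≥37, tuition 23≤60).
S7: dominated by S2 (duration 2≤4, stipend 41≥40, tuition 23≤54).
S8: dominated by S1 (duration 6≤6, stipend 25≥25, tuition 40≤43).
S9: dominated by S2 (duration 2≤5, stipend 41≥32, tuition 23≤32).
S10: dominated by S4 (duration 2≤3, stipend 28≥11, tuition 12≤12).
S11: not dominated (best stipend).
Pareto-optimal: S2, S4, S11 → 3.

3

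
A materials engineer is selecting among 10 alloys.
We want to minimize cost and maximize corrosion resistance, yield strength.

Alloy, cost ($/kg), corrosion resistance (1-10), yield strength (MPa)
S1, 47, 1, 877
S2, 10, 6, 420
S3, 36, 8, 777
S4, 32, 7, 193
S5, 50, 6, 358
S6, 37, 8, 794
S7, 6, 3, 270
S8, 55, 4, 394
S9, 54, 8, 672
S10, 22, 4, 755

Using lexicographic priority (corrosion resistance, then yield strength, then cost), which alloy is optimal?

S6

First maximize corrosion resistance: best is 8, kept {S3, S6, S9}.
Then maximize yield strength: best is 794, kept {S6}.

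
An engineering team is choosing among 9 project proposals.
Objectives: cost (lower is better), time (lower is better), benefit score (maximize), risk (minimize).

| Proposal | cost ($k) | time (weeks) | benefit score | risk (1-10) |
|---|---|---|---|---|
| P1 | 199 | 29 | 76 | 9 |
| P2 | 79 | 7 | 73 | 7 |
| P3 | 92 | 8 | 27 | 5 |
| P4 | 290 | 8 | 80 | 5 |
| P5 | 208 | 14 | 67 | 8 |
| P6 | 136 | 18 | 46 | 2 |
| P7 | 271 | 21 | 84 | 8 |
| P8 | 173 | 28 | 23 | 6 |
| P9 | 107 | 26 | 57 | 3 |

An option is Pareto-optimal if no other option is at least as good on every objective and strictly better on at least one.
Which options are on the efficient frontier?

P1: not dominated.
P2: not dominated (best cost).
P3: not dominated.
P4: not dominated.
P5: dominated by P2 (cost 79≤208, time 7≤14, benefit score 73≥67, risk 7≤8).
P6: not dominated (best risk).
P7: not dominated (best benefit score).
P8: dominated by P3 (cost 92≤173, time 8≤28, benefit score 27≥23, risk 5≤6).
P9: not dominated.

P1, P2, P3, P4, P6, P7, P9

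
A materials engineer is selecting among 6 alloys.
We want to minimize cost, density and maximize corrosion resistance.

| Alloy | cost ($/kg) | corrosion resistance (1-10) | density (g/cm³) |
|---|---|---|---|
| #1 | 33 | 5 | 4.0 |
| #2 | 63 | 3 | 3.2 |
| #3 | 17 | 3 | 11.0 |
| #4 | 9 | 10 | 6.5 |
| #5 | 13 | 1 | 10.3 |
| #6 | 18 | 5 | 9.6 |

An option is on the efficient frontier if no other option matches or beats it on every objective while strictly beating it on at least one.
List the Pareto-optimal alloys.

#1: not dominated.
#2: not dominated (best density).
#3: dominated by #4 (cost 9≤17, corrosion resistance 10≥3, density 6.5≤11.0).
#4: not dominated (best cost).
#5: dominated by #4 (cost 9≤13, corrosion resistance 10≥1, density 6.5≤10.3).
#6: dominated by #4 (cost 9≤18, corrosion resistance 10≥5, density 6.5≤9.6).

#1, #2, #4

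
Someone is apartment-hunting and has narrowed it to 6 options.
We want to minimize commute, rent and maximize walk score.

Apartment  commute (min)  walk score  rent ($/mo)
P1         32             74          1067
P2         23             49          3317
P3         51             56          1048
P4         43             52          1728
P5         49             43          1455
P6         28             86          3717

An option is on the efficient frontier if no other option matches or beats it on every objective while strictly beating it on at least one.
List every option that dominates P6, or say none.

P1: worse on commute (32 vs 28).
P2: worse on walk score (49 vs 86).
P3: worse on commute (51 vs 28).
P4: worse on commute (43 vs 28).
P5: worse on commute (49 vs 28).
No option dominates P6.

none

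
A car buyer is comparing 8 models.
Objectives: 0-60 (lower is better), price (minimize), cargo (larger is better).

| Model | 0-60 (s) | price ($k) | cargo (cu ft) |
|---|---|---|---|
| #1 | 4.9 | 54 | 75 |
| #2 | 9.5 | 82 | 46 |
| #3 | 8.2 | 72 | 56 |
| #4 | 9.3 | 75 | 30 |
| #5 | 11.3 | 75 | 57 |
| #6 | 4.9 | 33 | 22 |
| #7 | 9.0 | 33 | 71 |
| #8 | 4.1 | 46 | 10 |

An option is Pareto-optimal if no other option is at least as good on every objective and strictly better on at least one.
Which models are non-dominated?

#1, #6, #7, #8

#1: not dominated (best cargo).
#2: dominated by #1 (0-60 4.9≤9.5, price 54≤82, cargo 75≥46).
#3: dominated by #1 (0-60 4.9≤8.2, price 54≤72, cargo 75≥56).
#4: dominated by #1 (0-60 4.9≤9.3, price 54≤75, cargo 75≥30).
#5: dominated by #1 (0-60 4.9≤11.3, price 54≤75, cargo 75≥57).
#6: not dominated.
#7: not dominated.
#8: not dominated (best 0-60).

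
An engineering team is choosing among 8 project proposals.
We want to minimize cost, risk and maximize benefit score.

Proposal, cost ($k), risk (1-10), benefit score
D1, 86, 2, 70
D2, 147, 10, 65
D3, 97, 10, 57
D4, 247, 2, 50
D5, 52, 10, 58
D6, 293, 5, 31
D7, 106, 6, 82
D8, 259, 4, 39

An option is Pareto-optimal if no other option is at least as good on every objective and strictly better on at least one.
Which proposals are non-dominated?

D1: not dominated.
D2: dominated by D1 (cost 86≤147, risk 2≤10, benefit score 70≥65).
D3: dominated by D1 (cost 86≤97, risk 2≤10, benefit score 70≥57).
D4: dominated by D1 (cost 86≤247, risk 2≤2, benefit score 70≥50).
D5: not dominated (best cost).
D6: dominated by D1 (cost 86≤293, risk 2≤5, benefit score 70≥31).
D7: not dominated (best benefit score).
D8: dominated by D1 (cost 86≤259, risk 2≤4, benefit score 70≥39).

D1, D5, D7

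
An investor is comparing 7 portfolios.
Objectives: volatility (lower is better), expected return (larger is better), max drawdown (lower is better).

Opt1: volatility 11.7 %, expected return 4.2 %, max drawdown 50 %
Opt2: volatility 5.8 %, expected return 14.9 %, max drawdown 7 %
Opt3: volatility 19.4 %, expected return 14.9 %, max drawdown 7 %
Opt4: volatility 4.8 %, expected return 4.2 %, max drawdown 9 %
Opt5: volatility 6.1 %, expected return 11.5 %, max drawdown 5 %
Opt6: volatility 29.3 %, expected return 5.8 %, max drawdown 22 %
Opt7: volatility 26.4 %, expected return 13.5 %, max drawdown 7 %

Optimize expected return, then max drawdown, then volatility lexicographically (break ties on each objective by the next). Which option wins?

First maximize expected return: best is 14.9, kept {Opt2, Opt3}.
Then minimize max drawdown: best is 7, kept {Opt2, Opt3}.
Then minimize volatility: best is 5.8, kept {Opt2}.

Opt2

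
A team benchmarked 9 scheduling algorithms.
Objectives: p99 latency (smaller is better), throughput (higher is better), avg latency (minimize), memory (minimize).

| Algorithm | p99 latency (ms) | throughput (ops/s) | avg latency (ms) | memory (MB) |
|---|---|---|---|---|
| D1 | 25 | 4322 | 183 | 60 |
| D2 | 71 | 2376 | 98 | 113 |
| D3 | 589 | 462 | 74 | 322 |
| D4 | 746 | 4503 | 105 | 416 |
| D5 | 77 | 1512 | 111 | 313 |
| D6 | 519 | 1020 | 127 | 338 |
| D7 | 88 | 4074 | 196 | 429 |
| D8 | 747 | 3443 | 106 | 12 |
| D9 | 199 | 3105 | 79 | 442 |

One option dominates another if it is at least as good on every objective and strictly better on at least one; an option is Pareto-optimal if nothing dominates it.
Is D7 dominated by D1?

Yes

D1 vs D7: p99 latency 25≤88, throughput 4322≥4074, avg latency 183≤196, memory 60≤429 — D1 is at least as good on every objective with at least one strict improvement.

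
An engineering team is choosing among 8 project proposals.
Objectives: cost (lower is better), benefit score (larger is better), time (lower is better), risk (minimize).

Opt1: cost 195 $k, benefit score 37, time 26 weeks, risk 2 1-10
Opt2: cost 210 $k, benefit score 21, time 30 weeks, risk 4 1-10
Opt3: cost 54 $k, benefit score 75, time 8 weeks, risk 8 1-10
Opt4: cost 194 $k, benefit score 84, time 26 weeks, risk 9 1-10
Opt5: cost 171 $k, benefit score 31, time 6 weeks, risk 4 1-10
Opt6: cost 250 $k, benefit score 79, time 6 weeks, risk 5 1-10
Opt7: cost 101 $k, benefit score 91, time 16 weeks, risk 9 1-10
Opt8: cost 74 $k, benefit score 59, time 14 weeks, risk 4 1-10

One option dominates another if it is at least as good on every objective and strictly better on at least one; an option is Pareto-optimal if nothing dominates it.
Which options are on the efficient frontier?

Opt1: not dominated (best risk).
Opt2: dominated by Opt1 (cost 195≤210, benefit score 37≥21, time 26≤30, risk 2≤4).
Opt3: not dominated (best cost).
Opt4: dominated by Opt7 (cost 101≤194, benefit score 91≥84, time 16≤26, risk 9≤9).
Opt5: not dominated.
Opt6: not dominated.
Opt7: not dominated (best benefit score).
Opt8: not dominated.

Opt1, Opt3, Opt5, Opt6, Opt7, Opt8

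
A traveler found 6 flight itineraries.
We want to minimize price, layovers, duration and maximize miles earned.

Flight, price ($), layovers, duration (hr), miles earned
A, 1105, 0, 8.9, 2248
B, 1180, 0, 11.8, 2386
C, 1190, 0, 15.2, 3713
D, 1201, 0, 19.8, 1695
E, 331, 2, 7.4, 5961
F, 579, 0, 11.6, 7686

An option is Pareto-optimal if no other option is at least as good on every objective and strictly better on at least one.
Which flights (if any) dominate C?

F: price 579≤1190, layovers 0≤0, duration 11.6≤15.2, miles earned 7686≥3713 — dominates C.
Others (A, B, D, E) are each worse than C on at least one objective.

F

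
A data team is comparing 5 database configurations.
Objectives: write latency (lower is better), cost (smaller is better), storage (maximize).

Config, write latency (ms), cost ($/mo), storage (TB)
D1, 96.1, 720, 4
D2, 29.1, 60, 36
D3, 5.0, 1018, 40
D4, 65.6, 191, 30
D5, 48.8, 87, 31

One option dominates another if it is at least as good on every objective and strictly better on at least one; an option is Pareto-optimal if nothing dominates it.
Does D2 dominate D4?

D2 vs D4: write latency 29.1≤65.6, cost 60≤191, storage 36≥30 — D2 is at least as good on every objective with at least one strict improvement.

Yes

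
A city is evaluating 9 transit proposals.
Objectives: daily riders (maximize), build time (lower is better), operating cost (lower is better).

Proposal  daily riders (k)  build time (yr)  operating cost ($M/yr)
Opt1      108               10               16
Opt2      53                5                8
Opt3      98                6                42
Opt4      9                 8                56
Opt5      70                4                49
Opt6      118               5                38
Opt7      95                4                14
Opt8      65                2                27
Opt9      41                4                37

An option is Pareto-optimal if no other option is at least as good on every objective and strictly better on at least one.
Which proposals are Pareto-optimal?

Opt1, Opt2, Opt6, Opt7, Opt8

Opt1: not dominated.
Opt2: not dominated (best operating cost).
Opt3: dominated by Opt6 (daily riders 118≥98, build time 5≤6, operating cost 38≤42).
Opt4: dominated by Opt2 (daily riders 53≥9, build time 5≤8, operating cost 8≤56).
Opt5: dominated by Opt7 (daily riders 95≥70, build time 4≤4, operating cost 14≤49).
Opt6: not dominated (best daily riders).
Opt7: not dominated.
Opt8: not dominated (best build time).
Opt9: dominated by Opt7 (daily riders 95≥41, build time 4≤4, operating cost 14≤37).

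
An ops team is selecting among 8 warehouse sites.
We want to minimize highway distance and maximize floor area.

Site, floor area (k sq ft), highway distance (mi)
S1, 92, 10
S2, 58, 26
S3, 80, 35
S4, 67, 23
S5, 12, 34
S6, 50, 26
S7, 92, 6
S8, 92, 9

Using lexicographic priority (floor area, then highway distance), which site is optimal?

S7

First maximize floor area: best is 92, kept {S1, S7, S8}.
Then minimize highway distance: best is 6, kept {S7}.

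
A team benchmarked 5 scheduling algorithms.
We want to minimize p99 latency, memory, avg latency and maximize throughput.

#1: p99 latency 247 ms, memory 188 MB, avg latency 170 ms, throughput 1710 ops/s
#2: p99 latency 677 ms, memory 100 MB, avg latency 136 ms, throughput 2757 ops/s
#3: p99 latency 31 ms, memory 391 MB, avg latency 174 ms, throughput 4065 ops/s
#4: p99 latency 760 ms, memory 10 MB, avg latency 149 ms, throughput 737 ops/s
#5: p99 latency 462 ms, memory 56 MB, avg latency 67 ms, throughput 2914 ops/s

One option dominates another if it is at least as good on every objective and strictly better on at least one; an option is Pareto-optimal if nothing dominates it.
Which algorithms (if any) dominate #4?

none

#1: worse on memory (188 vs 10).
#2: worse on memory (100 vs 10).
#3: worse on memory (391 vs 10).
#5: worse on memory (56 vs 10).
No option dominates #4.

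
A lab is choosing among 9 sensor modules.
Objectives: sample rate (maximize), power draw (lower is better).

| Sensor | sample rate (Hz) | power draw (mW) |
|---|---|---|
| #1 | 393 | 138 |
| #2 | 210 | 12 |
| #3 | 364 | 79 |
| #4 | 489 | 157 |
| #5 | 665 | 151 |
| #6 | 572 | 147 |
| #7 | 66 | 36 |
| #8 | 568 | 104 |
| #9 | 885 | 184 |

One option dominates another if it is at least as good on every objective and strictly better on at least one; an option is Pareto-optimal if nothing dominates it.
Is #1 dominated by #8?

Yes

#8 vs #1: sample rate 568≥393, power draw 104≤138 — #8 is at least as good on every objective with at least one strict improvement.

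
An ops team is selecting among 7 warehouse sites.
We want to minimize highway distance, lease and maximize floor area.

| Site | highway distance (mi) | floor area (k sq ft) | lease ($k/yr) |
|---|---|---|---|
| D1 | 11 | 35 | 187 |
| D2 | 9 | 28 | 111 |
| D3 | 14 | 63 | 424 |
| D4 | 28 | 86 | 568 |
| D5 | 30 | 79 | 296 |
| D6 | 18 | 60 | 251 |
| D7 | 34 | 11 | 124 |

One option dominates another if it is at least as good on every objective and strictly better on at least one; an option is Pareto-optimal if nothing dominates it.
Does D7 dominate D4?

No

D7 vs D4: D7 is worse on highway distance (34 vs 28), so it does not dominate D4.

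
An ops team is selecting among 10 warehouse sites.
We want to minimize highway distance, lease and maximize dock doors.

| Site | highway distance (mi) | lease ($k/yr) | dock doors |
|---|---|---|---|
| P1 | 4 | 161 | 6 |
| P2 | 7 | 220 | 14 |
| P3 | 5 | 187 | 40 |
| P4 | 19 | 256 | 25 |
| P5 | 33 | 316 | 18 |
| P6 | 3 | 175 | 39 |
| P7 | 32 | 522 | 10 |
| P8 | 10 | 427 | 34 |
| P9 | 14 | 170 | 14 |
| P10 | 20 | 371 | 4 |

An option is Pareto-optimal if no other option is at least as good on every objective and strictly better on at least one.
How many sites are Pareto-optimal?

P1: not dominated (best lease).
P2: dominated by P3 (highway distance 5≤7, lease 187≤220, dock doors 40≥14).
P3: not dominated (best dock doors).
P4: dominated by P3 (highway distance 5≤19, lease 187≤256, dock doors 40≥25).
P5: dominated by P3 (highway distance 5≤33, lease 187≤316, dock doors 40≥18).
P6: not dominated (best highway distance).
P7: dominated by P2 (highway distance 7≤32, lease 220≤522, dock doors 14≥10).
P8: dominated by P3 (highway distance 5≤10, lease 187≤427, dock doors 40≥34).
P9: not dominated.
P10: dominated by P1 (highway distance 4≤20, lease 161≤371, dock doors 6≥4).
Pareto-optimal: P1, P3, P6, P9 → 4.

4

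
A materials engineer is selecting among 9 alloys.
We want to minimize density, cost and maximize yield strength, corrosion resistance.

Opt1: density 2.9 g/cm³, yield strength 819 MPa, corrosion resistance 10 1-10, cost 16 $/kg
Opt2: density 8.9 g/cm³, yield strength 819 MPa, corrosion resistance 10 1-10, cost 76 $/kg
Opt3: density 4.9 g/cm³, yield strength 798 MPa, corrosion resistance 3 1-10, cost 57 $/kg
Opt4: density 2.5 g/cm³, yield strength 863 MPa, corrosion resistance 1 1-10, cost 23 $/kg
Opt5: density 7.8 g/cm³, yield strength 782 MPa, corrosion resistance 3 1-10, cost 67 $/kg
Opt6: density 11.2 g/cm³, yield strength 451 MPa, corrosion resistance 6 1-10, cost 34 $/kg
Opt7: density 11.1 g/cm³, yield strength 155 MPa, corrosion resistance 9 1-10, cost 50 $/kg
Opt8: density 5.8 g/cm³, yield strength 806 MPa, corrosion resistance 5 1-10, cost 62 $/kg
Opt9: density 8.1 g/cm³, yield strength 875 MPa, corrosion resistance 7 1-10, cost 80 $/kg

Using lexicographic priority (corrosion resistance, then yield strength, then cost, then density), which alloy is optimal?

First maximize corrosion resistance: best is 10, kept {Opt1, Opt2}.
Then maximize yield strength: best is 819, kept {Opt1, Opt2}.
Then minimize cost: best is 16, kept {Opt1}.

Opt1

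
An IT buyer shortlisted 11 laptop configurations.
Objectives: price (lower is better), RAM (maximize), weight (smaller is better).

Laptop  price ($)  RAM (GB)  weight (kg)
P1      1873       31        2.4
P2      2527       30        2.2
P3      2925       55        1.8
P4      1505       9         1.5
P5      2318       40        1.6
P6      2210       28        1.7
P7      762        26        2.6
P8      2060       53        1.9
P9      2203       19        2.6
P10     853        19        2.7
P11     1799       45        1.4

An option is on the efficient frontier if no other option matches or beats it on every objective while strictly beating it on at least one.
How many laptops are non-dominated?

P1: dominated by P11 (price 1799≤1873, RAM 45≥31, weight 1.4≤2.4).
P2: dominated by P5 (price 2318≤2527, RAM 40≥30, weight 1.6≤2.2).
P3: not dominated (best RAM).
P4: not dominated.
P5: dominated by P11 (price 1799≤2318, RAM 45≥40, weight 1.4≤1.6).
P6: dominated by P11 (price 1799≤2210, RAM 45≥28, weight 1.4≤1.7).
P7: not dominated (best price).
P8: not dominated.
P9: dominated by P1 (price 1873≤2203, RAM 31≥19, weight 2.4≤2.6).
P10: dominated by P7 (price 762≤853, RAM 26≥19, weight 2.6≤2.7).
P11: not dominated (best weight).
Pareto-optimal: P3, P4, P7, P8, P11 → 5.

5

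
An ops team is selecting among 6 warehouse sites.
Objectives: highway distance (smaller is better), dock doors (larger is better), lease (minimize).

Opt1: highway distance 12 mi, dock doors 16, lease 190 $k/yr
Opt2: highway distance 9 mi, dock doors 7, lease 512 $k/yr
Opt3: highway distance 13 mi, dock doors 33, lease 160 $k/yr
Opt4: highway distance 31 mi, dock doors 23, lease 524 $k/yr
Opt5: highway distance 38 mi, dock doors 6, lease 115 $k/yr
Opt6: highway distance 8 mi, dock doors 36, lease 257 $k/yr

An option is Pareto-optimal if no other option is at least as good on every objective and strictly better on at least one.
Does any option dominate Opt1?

No

Opt2: worse on dock doors (7 vs 16).
Opt3: worse on highway distance (13 vs 12).
Opt4: worse on highway distance (31 vs 12).
Opt5: worse on highway distance (38 vs 12).
Opt6: worse on lease (257 vs 190).
No option is at least as good as Opt1 on every objective and strictly better on one.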